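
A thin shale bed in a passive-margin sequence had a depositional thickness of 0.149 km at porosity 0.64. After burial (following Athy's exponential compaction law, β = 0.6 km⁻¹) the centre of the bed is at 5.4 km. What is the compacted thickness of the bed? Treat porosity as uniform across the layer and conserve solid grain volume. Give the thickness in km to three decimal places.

Porosity at 5.4 km: n = 0.64·exp(−0.6×5.4) = 0.0251
Solid-volume conservation: h(1−n) = h₀(1−n₀) ⇒ h = h₀·(1−n₀)/(1−n)
h = 0.149 × (1 − 0.64)/(1 − 0.0251) = 0.149 × 0.3693 = 0.0550 km

0.055 km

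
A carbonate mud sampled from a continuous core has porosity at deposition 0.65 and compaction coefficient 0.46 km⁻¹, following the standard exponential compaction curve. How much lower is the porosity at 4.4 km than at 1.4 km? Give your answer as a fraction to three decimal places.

0.255

φ(1.4) = 0.65·e^(−0.46×1.4) = 0.3414
φ(4.4) = 0.65·e^(−0.46×4.4) = 0.0859
Δφ = 0.3414 − 0.0859 = 0.2555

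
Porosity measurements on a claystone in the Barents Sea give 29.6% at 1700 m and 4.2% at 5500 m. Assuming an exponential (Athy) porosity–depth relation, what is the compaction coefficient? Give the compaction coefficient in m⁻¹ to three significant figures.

0.000514 m⁻¹

Working in km (1 km = 1000 m; c in km⁻¹ = c in m⁻¹ × 1000):
Athy: phi(z) = phi₀ e^(−cz) ⇒ phi₁/phi₂ = e^{c(z₂−z₁)} ⇒ c = ln(phi₁/phi₂)/(z₂−z₁)
c = ln(0.296/0.042) / (5.5 − 1.7) = ln(7.048) / 3.8 = 1.9527 / 3.8 = 0.5139 km⁻¹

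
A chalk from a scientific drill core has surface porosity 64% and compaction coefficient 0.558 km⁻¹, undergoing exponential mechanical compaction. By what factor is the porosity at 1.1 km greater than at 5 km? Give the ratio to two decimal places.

phi(z₁)/phi(z₂) = e^(−β·z₁)/e^(−β·z₂) = e^{β(z₂−z₁)}
= exp(0.558 × 3.9) = exp(2.176) = 8.8128

8.81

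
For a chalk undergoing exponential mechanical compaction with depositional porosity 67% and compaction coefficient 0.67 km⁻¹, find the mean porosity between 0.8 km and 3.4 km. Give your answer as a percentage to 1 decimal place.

18.6%

⟨phi⟩ = (1/(d₂−d₁)) ∫ phi₀ e^(−kd) dd = phi₀·(e^(−k·d₁) − e^(−k·d₂)) / (k·(d₂−d₁))
e^(−0.67×0.8) = 0.5851; e^(−0.67×3.4) = 0.1025
⟨phi⟩ = 0.67 × (0.5851 − 0.1025) / (0.67 × 2.6) = 0.67 × 0.2770 = 0.1856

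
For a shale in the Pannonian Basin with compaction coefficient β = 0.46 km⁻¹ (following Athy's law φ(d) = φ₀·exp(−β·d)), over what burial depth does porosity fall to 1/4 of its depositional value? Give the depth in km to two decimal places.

3.01 km

φ/φ₀ = 1/4 ⇒ exp(−β·d) = 1/4 ⇒ d = ln(4) / β
d = 1.3863 / 0.46 = 3.014 km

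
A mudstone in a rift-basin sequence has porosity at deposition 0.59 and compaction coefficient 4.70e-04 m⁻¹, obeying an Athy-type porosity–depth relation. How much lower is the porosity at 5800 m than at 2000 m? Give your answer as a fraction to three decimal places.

0.192

Working in km (1 km = 1000 m; c in km⁻¹ = c in m⁻¹ × 1000):
phi(2) = 0.59·e^(−0.47×2) = 0.2305
phi(5.8) = 0.59·e^(−0.47×5.8) = 0.0386
Δphi = 0.2305 − 0.0386 = 0.1918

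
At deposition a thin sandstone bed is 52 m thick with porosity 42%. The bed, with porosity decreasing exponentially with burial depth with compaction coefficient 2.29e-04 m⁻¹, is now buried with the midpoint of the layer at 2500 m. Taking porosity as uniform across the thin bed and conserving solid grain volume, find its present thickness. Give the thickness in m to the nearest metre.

40 m

Working in km (1 km = 1000 m; c in km⁻¹ = c in m⁻¹ × 1000):
Porosity at 2.5 km: φ = 0.42·exp(−0.229×2.5) = 0.2369
Solid-volume conservation: h(1−φ) = h₀(1−φ₀) ⇒ h = h₀·(1−φ₀)/(1−φ)
h = 0.052 × (1 − 0.42)/(1 − 0.2369) = 0.052 × 0.7601 = 0.0395 km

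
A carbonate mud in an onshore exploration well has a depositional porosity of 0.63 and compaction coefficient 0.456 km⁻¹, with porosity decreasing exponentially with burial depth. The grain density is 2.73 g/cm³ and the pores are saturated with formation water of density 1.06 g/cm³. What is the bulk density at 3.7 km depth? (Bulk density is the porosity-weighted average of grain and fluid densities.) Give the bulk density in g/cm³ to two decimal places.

2.54 g/cm³

Porosity at depth: phi = 0.63·exp(−0.456×3.7) = 0.63×0.1850 = 0.1166
Bulk density: ρ_b = (1−phi)ρ_g + phi·ρ_f = 0.8834×2.73 + 0.1166×1.06
       = 2.412 + 0.124 = 2.535 g/cm³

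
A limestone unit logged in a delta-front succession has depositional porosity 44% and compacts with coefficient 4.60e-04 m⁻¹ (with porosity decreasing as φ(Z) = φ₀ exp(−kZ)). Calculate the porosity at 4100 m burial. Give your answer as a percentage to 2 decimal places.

Working in km (1 km = 1000 m; k in km⁻¹ = k in m⁻¹ × 1000):
φ = φ₀·exp(−k·Z) = 0.44 × exp(−0.46 × 4.1) = 0.44 × exp(−1.886)
  = 0.44 × 0.1517 = 0.0667

6.67%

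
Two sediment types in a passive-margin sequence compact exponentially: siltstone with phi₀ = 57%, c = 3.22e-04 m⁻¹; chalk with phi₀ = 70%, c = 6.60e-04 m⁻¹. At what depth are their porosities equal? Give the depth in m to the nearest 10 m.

610 m

Working in km (1 km = 1000 m; c in km⁻¹ = c in m⁻¹ × 1000):
Set phi₀ₐ e^(−cₐd) = phi₀ᵦ e^(−cᵦd) ⇒ ln(phi₀ₐ/phi₀ᵦ) = (cₐ − cᵦ)·d
d = ln(0.57/0.7) / (0.322 − 0.66) = -0.2054 / -0.338 = 0.608 km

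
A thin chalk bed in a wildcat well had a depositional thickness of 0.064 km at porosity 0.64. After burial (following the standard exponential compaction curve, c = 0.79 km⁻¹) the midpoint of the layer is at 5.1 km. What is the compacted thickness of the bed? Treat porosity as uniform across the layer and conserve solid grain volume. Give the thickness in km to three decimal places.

Porosity at 5.1 km: phi = 0.64·exp(−0.79×5.1) = 0.0114
Solid-volume conservation: h(1−phi) = h₀(1−phi₀) ⇒ h = h₀·(1−phi₀)/(1−phi)
h = 0.064 × (1 − 0.64)/(1 − 0.0114) = 0.064 × 0.3641 = 0.0233 km

0.023 km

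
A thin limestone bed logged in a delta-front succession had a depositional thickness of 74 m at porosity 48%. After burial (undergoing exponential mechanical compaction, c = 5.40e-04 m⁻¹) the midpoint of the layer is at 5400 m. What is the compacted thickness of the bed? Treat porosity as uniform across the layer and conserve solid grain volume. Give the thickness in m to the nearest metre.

Working in km (1 km = 1000 m; c in km⁻¹ = c in m⁻¹ × 1000):
Porosity at 5.4 km: φ = 0.48·exp(−0.54×5.4) = 0.0260
Solid-volume conservation: h(1−φ) = h₀(1−φ₀) ⇒ h = h₀·(1−φ₀)/(1−φ)
h = 0.074 × (1 − 0.48)/(1 − 0.0260) = 0.074 × 0.5339 = 0.0395 km

40 m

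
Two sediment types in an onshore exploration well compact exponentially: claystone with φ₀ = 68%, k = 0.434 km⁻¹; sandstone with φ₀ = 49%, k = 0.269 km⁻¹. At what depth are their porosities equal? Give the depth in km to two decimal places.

1.99 km

Set φ₀ₐ e^(−kₐz) = φ₀ᵦ e^(−kᵦz) ⇒ ln(φ₀ₐ/φ₀ᵦ) = (kₐ − kᵦ)·z
z = ln(0.68/0.49) / (0.434 − 0.269) = 0.3277 / 0.165 = 1.986 km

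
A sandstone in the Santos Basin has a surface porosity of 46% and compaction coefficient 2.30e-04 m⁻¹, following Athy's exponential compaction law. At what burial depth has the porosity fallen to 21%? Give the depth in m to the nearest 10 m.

Working in km (1 km = 1000 m; c in km⁻¹ = c in m⁻¹ × 1000):
Invert Athy's law: Z = ln(φ₀/φ) / c
Z = ln(0.46/0.21) / 0.23 = ln(2.19) / 0.23 = 0.7841 / 0.23 = 3.409 km

3410 m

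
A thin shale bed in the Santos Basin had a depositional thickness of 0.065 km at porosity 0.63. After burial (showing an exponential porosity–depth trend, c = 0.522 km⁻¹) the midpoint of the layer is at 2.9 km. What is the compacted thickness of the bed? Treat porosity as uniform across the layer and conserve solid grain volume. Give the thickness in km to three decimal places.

Porosity at 2.9 km: phi = 0.63·exp(−0.522×2.9) = 0.1386
Solid-volume conservation: h(1−phi) = h₀(1−phi₀) ⇒ h = h₀·(1−phi₀)/(1−phi)
h = 0.065 × (1 − 0.63)/(1 − 0.1386) = 0.065 × 0.4296 = 0.0279 km

0.028 km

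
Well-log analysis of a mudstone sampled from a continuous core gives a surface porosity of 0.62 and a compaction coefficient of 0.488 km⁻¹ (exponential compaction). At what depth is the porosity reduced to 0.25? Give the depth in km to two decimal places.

Invert Athy's law: Z = ln(n₀/n) / c
Z = ln(0.62/0.25) / 0.488 = ln(2.48) / 0.488 = 0.9083 / 0.488 = 1.861 km

1.86 km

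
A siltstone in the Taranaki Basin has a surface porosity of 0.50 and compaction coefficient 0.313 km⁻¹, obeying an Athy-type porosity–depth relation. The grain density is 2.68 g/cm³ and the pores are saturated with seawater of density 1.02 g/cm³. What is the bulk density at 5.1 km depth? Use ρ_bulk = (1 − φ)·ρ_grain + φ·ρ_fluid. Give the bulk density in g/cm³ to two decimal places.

2.51 g/cm³

Porosity at depth: n = 0.5·exp(−0.313×5.1) = 0.5×0.2026 = 0.1013
Bulk density: ρ_b = (1−n)ρ_g + n·ρ_f = 0.8987×2.68 + 0.1013×1.02
       = 2.408 + 0.103 = 2.512 g/cm³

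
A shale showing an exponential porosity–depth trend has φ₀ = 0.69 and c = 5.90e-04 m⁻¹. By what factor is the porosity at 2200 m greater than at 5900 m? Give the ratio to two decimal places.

Working in km (1 km = 1000 m; c in km⁻¹ = c in m⁻¹ × 1000):
φ(d₁)/φ(d₂) = e^(−c·d₁)/e^(−c·d₂) = e^{c(d₂−d₁)}
= exp(0.59 × 3.7) = exp(2.183) = 8.8729

8.87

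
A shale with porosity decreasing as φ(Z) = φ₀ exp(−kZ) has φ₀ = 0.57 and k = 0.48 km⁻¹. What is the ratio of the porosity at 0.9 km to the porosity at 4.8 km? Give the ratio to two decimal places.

6.50

φ(Z₁)/φ(Z₂) = e^(−k·Z₁)/e^(−k·Z₂) = e^{k(Z₂−Z₁)}
= exp(0.48 × 3.9) = exp(1.872) = 6.5013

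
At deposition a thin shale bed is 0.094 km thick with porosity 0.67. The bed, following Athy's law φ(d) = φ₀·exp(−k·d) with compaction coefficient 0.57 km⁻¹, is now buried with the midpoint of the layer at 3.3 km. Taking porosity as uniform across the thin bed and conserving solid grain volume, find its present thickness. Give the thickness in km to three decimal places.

Porosity at 3.3 km: φ = 0.67·exp(−0.57×3.3) = 0.1021
Solid-volume conservation: h(1−φ) = h₀(1−φ₀) ⇒ h = h₀·(1−φ₀)/(1−φ)
h = 0.094 × (1 − 0.67)/(1 − 0.1021) = 0.094 × 0.3675 = 0.0345 km

0.035 km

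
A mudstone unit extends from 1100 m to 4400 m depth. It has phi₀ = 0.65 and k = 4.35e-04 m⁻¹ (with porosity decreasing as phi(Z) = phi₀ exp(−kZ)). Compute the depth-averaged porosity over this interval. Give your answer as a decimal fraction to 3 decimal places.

Working in km (1 km = 1000 m; k in km⁻¹ = k in m⁻¹ × 1000):
⟨phi⟩ = (1/(Z₂−Z₁)) ∫ phi₀ e^(−kZ) dZ = phi₀·(e^(−k·Z₁) − e^(−k·Z₂)) / (k·(Z₂−Z₁))
e^(−0.435×1.1) = 0.6197; e^(−0.435×4.4) = 0.1475
⟨phi⟩ = 0.65 × (0.6197 − 0.1475) / (0.435 × 3.3) = 0.65 × 0.3290 = 0.2138

0.214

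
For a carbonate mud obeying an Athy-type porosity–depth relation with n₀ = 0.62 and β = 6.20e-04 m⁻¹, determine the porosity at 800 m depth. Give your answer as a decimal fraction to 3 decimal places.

0.378

Working in km (1 km = 1000 m; β in km⁻¹ = β in m⁻¹ × 1000):
n = n₀·exp(−β·z) = 0.62 × exp(−0.62 × 0.8) = 0.62 × exp(−0.496)
  = 0.62 × 0.6090 = 0.3776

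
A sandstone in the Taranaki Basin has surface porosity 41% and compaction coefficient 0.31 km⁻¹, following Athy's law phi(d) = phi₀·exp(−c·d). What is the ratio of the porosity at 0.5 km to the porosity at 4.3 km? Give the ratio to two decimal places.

3.25

phi(d₁)/phi(d₂) = e^(−c·d₁)/e^(−c·d₂) = e^{c(d₂−d₁)}
= exp(0.31 × 3.8) = exp(1.178) = 3.2479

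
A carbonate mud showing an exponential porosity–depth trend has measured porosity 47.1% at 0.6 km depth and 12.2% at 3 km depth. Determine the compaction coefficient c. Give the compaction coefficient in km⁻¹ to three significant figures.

0.563 km⁻¹

Athy: φ(Z) = φ₀ e^(−cZ) ⇒ φ₁/φ₂ = e^{c(Z₂−Z₁)} ⇒ c = ln(φ₁/φ₂)/(Z₂−Z₁)
c = ln(0.471/0.122) / (3 − 0.6) = ln(3.861) / 2.4 = 1.3508 / 2.4 = 0.5628 km⁻¹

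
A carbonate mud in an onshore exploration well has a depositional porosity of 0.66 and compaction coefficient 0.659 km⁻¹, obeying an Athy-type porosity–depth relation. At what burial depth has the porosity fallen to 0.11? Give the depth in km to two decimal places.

2.72 km

Invert Athy's law: d = ln(n₀/n) / β
d = ln(0.66/0.11) / 0.659 = ln(6) / 0.659 = 1.7918 / 0.659 = 2.719 km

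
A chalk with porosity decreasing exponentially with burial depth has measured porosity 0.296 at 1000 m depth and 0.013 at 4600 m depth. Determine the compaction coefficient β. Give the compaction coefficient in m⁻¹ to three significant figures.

0.000868 m⁻¹

Working in km (1 km = 1000 m; β in km⁻¹ = β in m⁻¹ × 1000):
Athy: φ(Z) = φ₀ e^(−βZ) ⇒ φ₁/φ₂ = e^{β(Z₂−Z₁)} ⇒ β = ln(φ₁/φ₂)/(Z₂−Z₁)
β = ln(0.296/0.013) / (4.6 − 1) = ln(22.77) / 3.6 = 3.1254 / 3.6 = 0.8682 km⁻¹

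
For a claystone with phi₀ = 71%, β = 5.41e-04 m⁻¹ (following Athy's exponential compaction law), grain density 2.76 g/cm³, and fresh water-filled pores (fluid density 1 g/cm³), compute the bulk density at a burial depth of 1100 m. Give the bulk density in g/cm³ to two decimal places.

2.07 g/cm³

Working in km (1 km = 1000 m; β in km⁻¹ = β in m⁻¹ × 1000):
Porosity at depth: phi = 0.71·exp(−0.541×1.1) = 0.71×0.5515 = 0.3916
Bulk density: ρ_b = (1−phi)ρ_g + phi·ρ_f = 0.6084×2.76 + 0.3916×1
       = 1.679 + 0.392 = 2.071 g/cm³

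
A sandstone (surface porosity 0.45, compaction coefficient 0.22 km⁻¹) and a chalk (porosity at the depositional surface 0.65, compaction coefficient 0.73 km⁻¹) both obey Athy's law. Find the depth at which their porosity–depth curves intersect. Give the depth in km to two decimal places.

Set n₀ₐ e^(−βₐz) = n₀ᵦ e^(−βᵦz) ⇒ ln(n₀ₐ/n₀ᵦ) = (βₐ − βᵦ)·z
z = ln(0.45/0.65) / (0.22 − 0.73) = -0.3677 / -0.51 = 0.721 km

0.72 km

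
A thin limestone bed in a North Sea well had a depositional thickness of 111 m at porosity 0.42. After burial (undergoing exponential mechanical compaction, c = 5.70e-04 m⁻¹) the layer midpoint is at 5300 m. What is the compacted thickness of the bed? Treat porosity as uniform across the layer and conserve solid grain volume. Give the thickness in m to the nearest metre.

66 m

Working in km (1 km = 1000 m; c in km⁻¹ = c in m⁻¹ × 1000):
Porosity at 5.3 km: φ = 0.42·exp(−0.57×5.3) = 0.0205
Solid-volume conservation: h(1−φ) = h₀(1−φ₀) ⇒ h = h₀·(1−φ₀)/(1−φ)
h = 0.111 × (1 − 0.42)/(1 − 0.0205) = 0.111 × 0.5921 = 0.0657 km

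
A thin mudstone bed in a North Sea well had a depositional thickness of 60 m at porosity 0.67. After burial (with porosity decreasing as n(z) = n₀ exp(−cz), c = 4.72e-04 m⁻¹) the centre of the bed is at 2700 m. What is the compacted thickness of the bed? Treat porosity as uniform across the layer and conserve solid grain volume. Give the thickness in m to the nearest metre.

Working in km (1 km = 1000 m; c in km⁻¹ = c in m⁻¹ × 1000):
Porosity at 2.7 km: n = 0.67·exp(−0.472×2.7) = 0.1873
Solid-volume conservation: h(1−n) = h₀(1−n₀) ⇒ h = h₀·(1−n₀)/(1−n)
h = 0.06 × (1 − 0.67)/(1 − 0.1873) = 0.06 × 0.4061 = 0.0244 km

24 m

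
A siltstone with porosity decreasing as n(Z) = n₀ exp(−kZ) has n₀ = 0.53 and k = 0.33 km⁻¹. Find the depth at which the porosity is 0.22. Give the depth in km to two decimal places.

Invert Athy's law: Z = ln(n₀/n) / k
Z = ln(0.53/0.22) / 0.33 = ln(2.409) / 0.33 = 0.8792 / 0.33 = 2.664 km

2.66 km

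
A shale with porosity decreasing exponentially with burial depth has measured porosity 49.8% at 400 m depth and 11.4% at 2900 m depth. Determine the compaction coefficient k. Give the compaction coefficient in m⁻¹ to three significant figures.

0.000590 m⁻¹

Working in km (1 km = 1000 m; k in km⁻¹ = k in m⁻¹ × 1000):
Athy: n(z) = n₀ e^(−kz) ⇒ n₁/n₂ = e^{k(z₂−z₁)} ⇒ k = ln(n₁/n₂)/(z₂−z₁)
k = ln(0.498/0.114) / (2.9 − 0.4) = ln(4.368) / 2.5 = 1.4744 / 2.5 = 0.5898 km⁻¹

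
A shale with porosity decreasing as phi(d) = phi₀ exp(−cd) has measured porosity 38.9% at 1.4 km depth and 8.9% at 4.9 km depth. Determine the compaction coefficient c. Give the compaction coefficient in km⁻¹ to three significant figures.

0.421 km⁻¹

Athy: phi(d) = phi₀ e^(−cd) ⇒ phi₁/phi₂ = e^{c(d₂−d₁)} ⇒ c = ln(phi₁/phi₂)/(d₂−d₁)
c = ln(0.389/0.089) / (4.9 − 1.4) = ln(4.371) / 3.5 = 1.4749 / 3.5 = 0.4214 km⁻¹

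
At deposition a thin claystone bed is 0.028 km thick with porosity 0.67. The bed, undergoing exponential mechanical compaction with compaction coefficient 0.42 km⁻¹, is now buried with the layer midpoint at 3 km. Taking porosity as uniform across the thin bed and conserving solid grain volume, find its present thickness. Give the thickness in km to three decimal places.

Porosity at 3 km: phi = 0.67·exp(−0.42×3) = 0.1900
Solid-volume conservation: h(1−phi) = h₀(1−phi₀) ⇒ h = h₀·(1−phi₀)/(1−phi)
h = 0.028 × (1 − 0.67)/(1 − 0.1900) = 0.028 × 0.4074 = 0.0114 km

0.011 km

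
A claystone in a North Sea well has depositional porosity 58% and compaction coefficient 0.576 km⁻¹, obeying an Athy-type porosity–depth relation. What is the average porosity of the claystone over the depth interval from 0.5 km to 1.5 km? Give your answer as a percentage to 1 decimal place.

33.1%

⟨phi⟩ = (1/(d₂−d₁)) ∫ phi₀ e^(−cd) dd = phi₀·(e^(−c·d₁) − e^(−c·d₂)) / (c·(d₂−d₁))
e^(−0.576×0.5) = 0.7498; e^(−0.576×1.5) = 0.4215
⟨phi⟩ = 0.58 × (0.7498 − 0.4215) / (0.576 × 1) = 0.58 × 0.5699 = 0.3306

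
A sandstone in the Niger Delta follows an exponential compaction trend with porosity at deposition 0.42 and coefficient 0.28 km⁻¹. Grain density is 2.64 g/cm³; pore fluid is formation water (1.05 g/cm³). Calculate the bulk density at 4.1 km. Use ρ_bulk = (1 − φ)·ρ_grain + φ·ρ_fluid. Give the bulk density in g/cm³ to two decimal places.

2.43 g/cm³

Porosity at depth: φ = 0.42·exp(−0.28×4.1) = 0.42×0.3173 = 0.1333
Bulk density: ρ_b = (1−φ)ρ_g + φ·ρ_f = 0.8667×2.64 + 0.1333×1.05
       = 2.288 + 0.140 = 2.428 g/cm³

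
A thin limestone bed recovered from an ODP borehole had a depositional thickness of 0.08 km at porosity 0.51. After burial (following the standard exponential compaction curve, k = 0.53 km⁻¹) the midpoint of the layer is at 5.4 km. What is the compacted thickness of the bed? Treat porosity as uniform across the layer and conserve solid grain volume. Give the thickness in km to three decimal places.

0.040 km

Porosity at 5.4 km: phi = 0.51·exp(−0.53×5.4) = 0.0291
Solid-volume conservation: h(1−phi) = h₀(1−phi₀) ⇒ h = h₀·(1−phi₀)/(1−phi)
h = 0.08 × (1 − 0.51)/(1 − 0.0291) = 0.08 × 0.5047 = 0.0404 km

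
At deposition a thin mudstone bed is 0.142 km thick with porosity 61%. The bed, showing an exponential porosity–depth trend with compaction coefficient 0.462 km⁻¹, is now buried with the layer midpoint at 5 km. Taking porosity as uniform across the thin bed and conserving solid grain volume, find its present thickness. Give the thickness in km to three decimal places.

0.059 km

Porosity at 5 km: φ = 0.61·exp(−0.462×5) = 0.0605
Solid-volume conservation: h(1−φ) = h₀(1−φ₀) ⇒ h = h₀·(1−φ₀)/(1−φ)
h = 0.142 × (1 − 0.61)/(1 − 0.0605) = 0.142 × 0.4151 = 0.0589 km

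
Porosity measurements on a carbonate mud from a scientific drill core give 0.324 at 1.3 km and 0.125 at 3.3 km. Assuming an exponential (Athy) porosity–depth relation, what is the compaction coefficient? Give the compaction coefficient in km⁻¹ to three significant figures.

0.476 km⁻¹

Athy: n(z) = n₀ e^(−cz) ⇒ n₁/n₂ = e^{c(z₂−z₁)} ⇒ c = ln(n₁/n₂)/(z₂−z₁)
c = ln(0.324/0.125) / (3.3 − 1.3) = ln(2.592) / 2 = 0.9524 / 2 = 0.4762 km⁻¹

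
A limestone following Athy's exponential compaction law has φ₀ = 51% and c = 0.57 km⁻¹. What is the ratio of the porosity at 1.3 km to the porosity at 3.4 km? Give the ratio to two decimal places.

φ(Z₁)/φ(Z₂) = e^(−c·Z₁)/e^(−c·Z₂) = e^{c(Z₂−Z₁)}
= exp(0.57 × 2.1) = exp(1.197) = 3.3102

3.31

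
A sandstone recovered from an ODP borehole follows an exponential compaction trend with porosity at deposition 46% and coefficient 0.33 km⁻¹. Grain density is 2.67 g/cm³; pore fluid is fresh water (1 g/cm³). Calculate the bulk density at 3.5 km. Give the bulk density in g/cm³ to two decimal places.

2.43 g/cm³

Porosity at depth: n = 0.46·exp(−0.33×3.5) = 0.46×0.3151 = 0.1449
Bulk density: ρ_b = (1−n)ρ_g + n·ρ_f = 0.8551×2.67 + 0.1449×1
       = 2.283 + 0.145 = 2.428 g/cm³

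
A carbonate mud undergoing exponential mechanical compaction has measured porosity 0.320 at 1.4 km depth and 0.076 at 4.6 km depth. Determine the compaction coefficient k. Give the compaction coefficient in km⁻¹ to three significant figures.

0.449 km⁻¹

Athy: phi(z) = phi₀ e^(−kz) ⇒ phi₁/phi₂ = e^{k(z₂−z₁)} ⇒ k = ln(phi₁/phi₂)/(z₂−z₁)
k = ln(0.32/0.076) / (4.6 − 1.4) = ln(4.211) / 3.2 = 1.4376 / 3.2 = 0.4492 km⁻¹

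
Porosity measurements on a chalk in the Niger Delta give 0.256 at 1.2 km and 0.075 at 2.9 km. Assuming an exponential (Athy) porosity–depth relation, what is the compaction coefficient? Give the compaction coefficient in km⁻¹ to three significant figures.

Athy: φ(z) = φ₀ e^(−kz) ⇒ φ₁/φ₂ = e^{k(z₂−z₁)} ⇒ k = ln(φ₁/φ₂)/(z₂−z₁)
k = ln(0.256/0.075) / (2.9 − 1.2) = ln(3.413) / 1.7 = 1.2277 / 1.7 = 0.7222 km⁻¹

0.722 km⁻¹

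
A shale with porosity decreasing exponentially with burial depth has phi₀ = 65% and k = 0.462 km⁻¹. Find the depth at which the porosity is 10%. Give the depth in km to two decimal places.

4.05 km

Invert Athy's law: z = ln(phi₀/phi) / k
z = ln(0.65/0.1) / 0.462 = ln(6.5) / 0.462 = 1.8718 / 0.462 = 4.052 km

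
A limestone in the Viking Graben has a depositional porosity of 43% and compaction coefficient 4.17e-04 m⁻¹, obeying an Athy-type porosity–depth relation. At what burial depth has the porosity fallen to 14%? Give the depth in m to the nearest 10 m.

2690 m

Working in km (1 km = 1000 m; c in km⁻¹ = c in m⁻¹ × 1000):
Invert Athy's law: z = ln(n₀/n) / c
z = ln(0.43/0.14) / 0.417 = ln(3.071) / 0.417 = 1.1221 / 0.417 = 2.691 km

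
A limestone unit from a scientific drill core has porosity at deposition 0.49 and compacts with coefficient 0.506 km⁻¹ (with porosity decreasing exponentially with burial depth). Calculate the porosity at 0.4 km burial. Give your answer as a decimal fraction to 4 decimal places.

0.4002

φ = φ₀·exp(−c·d) = 0.49 × exp(−0.506 × 0.4) = 0.49 × exp(−0.2024)
  = 0.49 × 0.8168 = 0.4002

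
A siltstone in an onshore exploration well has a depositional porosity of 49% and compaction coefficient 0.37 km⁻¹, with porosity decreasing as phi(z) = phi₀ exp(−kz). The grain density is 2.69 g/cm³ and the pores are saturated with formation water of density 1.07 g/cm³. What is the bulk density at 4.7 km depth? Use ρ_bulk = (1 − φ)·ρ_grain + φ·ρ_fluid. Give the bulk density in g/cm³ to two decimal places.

Porosity at depth: phi = 0.49·exp(−0.37×4.7) = 0.49×0.1757 = 0.0861
Bulk density: ρ_b = (1−phi)ρ_g + phi·ρ_f = 0.9139×2.69 + 0.0861×1.07
       = 2.458 + 0.092 = 2.551 g/cm³

2.55 g/cm³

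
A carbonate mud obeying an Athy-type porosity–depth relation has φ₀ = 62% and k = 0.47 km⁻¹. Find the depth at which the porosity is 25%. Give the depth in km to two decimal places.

1.93 km

Invert Athy's law: z = ln(φ₀/φ) / k
z = ln(0.62/0.25) / 0.47 = ln(2.48) / 0.47 = 0.9083 / 0.47 = 1.932 km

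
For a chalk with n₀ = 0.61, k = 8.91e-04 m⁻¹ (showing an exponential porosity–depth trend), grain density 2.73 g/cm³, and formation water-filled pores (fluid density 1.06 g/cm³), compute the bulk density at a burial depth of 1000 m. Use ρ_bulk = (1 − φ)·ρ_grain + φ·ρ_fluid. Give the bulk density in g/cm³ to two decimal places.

2.31 g/cm³

Working in km (1 km = 1000 m; k in km⁻¹ = k in m⁻¹ × 1000):
Porosity at depth: n = 0.61·exp(−0.891×1) = 0.61×0.4102 = 0.2502
Bulk density: ρ_b = (1−n)ρ_g + n·ρ_f = 0.7498×2.73 + 0.2502×1.06
       = 2.047 + 0.265 = 2.312 g/cm³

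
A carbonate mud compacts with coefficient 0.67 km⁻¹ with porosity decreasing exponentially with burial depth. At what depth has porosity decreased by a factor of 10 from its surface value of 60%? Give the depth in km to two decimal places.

phi/phi₀ = 1/10 ⇒ exp(−β·d) = 1/10 ⇒ d = ln(10) / β
d = 2.3026 / 0.67 = 3.437 km

3.44 km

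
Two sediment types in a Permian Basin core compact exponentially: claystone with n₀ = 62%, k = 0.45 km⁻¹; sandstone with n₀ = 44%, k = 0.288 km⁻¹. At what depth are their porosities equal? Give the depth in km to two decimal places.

Set n₀ₐ e^(−kₐz) = n₀ᵦ e^(−kᵦz) ⇒ ln(n₀ₐ/n₀ᵦ) = (kₐ − kᵦ)·z
z = ln(0.62/0.44) / (0.45 − 0.288) = 0.3429 / 0.162 = 2.117 km

2.12 km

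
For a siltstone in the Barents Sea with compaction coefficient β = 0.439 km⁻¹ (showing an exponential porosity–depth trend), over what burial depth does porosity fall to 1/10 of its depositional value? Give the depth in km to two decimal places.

n/n₀ = 1/10 ⇒ exp(−β·z) = 1/10 ⇒ z = ln(10) / β
z = 2.3026 / 0.439 = 5.245 km

5.25 km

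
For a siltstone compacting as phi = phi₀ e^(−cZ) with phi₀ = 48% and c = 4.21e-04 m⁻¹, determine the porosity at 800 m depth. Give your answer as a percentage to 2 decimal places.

Working in km (1 km = 1000 m; c in km⁻¹ = c in m⁻¹ × 1000):
phi = phi₀·exp(−c·Z) = 0.48 × exp(−0.421 × 0.8) = 0.48 × exp(−0.3368)
  = 0.48 × 0.7141 = 0.3427

34.27%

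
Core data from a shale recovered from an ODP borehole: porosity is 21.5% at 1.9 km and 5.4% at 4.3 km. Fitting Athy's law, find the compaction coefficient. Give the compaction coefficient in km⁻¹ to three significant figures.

Athy: n(Z) = n₀ e^(−βZ) ⇒ n₁/n₂ = e^{β(Z₂−Z₁)} ⇒ β = ln(n₁/n₂)/(Z₂−Z₁)
β = ln(0.215/0.054) / (4.3 − 1.9) = ln(3.981) / 2.4 = 1.3817 / 2.4 = 0.5757 km⁻¹

0.576 km⁻¹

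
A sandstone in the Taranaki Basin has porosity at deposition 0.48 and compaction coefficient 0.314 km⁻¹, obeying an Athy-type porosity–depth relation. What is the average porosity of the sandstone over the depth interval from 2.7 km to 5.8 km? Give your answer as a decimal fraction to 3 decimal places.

⟨phi⟩ = (1/(d₂−d₁)) ∫ phi₀ e^(−βd) dd = phi₀·(e^(−β·d₁) − e^(−β·d₂)) / (β·(d₂−d₁))
e^(−0.314×2.7) = 0.4284; e^(−0.314×5.8) = 0.1618
⟨phi⟩ = 0.48 × (0.4284 − 0.1618) / (0.314 × 3.1) = 0.48 × 0.2738 = 0.1314

0.131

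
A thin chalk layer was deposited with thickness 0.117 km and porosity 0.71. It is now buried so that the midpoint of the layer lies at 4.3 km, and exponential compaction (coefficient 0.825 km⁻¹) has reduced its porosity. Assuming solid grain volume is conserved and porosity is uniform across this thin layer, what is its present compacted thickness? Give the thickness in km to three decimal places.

0.035 km

Porosity at 4.3 km: φ = 0.71·exp(−0.825×4.3) = 0.0204
Solid-volume conservation: h(1−φ) = h₀(1−φ₀) ⇒ h = h₀·(1−φ₀)/(1−φ)
h = 0.117 × (1 − 0.71)/(1 − 0.0204) = 0.117 × 0.2961 = 0.0346 km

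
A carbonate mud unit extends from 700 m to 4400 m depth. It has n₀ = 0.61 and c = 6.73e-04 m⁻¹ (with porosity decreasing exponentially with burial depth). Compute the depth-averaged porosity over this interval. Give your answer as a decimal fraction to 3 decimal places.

0.140

Working in km (1 km = 1000 m; c in km⁻¹ = c in m⁻¹ × 1000):
⟨n⟩ = (1/(Z₂−Z₁)) ∫ n₀ e^(−cZ) dZ = n₀·(e^(−c·Z₁) − e^(−c·Z₂)) / (c·(Z₂−Z₁))
e^(−0.673×0.7) = 0.6243; e^(−0.673×4.4) = 0.0518
⟨n⟩ = 0.61 × (0.6243 − 0.0518) / (0.673 × 3.7) = 0.61 × 0.2299 = 0.1403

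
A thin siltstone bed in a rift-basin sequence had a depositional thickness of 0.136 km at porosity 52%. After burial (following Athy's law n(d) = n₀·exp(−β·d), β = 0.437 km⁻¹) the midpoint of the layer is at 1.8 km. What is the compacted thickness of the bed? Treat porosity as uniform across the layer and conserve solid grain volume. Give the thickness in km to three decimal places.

0.086 km

Porosity at 1.8 km: n = 0.52·exp(−0.437×1.8) = 0.2368
Solid-volume conservation: h(1−n) = h₀(1−n₀) ⇒ h = h₀·(1−n₀)/(1−n)
h = 0.136 × (1 − 0.52)/(1 − 0.2368) = 0.136 × 0.6289 = 0.0855 km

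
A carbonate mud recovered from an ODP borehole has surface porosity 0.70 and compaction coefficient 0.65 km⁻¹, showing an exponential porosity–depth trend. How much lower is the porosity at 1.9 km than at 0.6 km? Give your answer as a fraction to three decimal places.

phi(0.6) = 0.7·e^(−0.65×0.6) = 0.4739
phi(1.9) = 0.7·e^(−0.65×1.9) = 0.2036
Δphi = 0.4739 − 0.2036 = 0.2704

0.270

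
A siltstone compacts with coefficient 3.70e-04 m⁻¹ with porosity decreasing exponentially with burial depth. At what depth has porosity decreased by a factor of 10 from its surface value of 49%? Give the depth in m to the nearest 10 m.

6220 m

Working in km (1 km = 1000 m; β in km⁻¹ = β in m⁻¹ × 1000):
phi/phi₀ = 1/10 ⇒ exp(−β·Z) = 1/10 ⇒ Z = ln(10) / β
Z = 2.3026 / 0.37 = 6.223 km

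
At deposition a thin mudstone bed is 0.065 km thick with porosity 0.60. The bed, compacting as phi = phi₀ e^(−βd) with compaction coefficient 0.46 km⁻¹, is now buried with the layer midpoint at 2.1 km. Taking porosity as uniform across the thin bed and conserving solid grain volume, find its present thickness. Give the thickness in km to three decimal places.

Porosity at 2.1 km: phi = 0.6·exp(−0.46×2.1) = 0.2284
Solid-volume conservation: h(1−phi) = h₀(1−phi₀) ⇒ h = h₀·(1−phi₀)/(1−phi)
h = 0.065 × (1 − 0.6)/(1 − 0.2284) = 0.065 × 0.5184 = 0.0337 km

0.034 km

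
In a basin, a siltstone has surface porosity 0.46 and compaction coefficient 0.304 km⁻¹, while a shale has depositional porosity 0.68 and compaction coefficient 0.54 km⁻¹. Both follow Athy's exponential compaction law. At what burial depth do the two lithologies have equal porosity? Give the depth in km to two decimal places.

Set n₀ₐ e^(−cₐz) = n₀ᵦ e^(−cᵦz) ⇒ ln(n₀ₐ/n₀ᵦ) = (cₐ − cᵦ)·z
z = ln(0.46/0.68) / (0.304 − 0.54) = -0.3909 / -0.236 = 1.656 km

1.66 km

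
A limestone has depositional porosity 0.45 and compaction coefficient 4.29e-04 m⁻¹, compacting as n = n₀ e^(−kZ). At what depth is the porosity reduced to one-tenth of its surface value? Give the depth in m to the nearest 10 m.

5370 m

Working in km (1 km = 1000 m; k in km⁻¹ = k in m⁻¹ × 1000):
n/n₀ = 1/10 ⇒ exp(−k·Z) = 1/10 ⇒ Z = ln(10) / k
Z = 2.3026 / 0.429 = 5.367 km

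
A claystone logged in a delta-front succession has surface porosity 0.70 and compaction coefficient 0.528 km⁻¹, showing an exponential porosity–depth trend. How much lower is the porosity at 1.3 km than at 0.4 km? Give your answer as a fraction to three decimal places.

phi(0.4) = 0.7·e^(−0.528×0.4) = 0.5667
phi(1.3) = 0.7·e^(−0.528×1.3) = 0.3524
Δphi = 0.5667 − 0.3524 = 0.2144

0.214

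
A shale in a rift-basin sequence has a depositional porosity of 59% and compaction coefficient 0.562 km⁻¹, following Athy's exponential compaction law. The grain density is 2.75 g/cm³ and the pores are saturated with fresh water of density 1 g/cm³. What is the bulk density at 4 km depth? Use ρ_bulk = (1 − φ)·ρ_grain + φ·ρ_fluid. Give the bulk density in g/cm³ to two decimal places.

2.64 g/cm³

Porosity at depth: φ = 0.59·exp(−0.562×4) = 0.59×0.1056 = 0.0623
Bulk density: ρ_b = (1−φ)ρ_g + φ·ρ_f = 0.9377×2.75 + 0.0623×1
       = 2.579 + 0.062 = 2.641 g/cm³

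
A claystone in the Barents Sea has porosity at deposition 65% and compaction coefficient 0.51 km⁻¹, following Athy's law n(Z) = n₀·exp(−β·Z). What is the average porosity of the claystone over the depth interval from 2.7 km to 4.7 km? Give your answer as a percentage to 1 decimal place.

10.3%

⟨n⟩ = (1/(Z₂−Z₁)) ∫ n₀ e^(−βZ) dZ = n₀·(e^(−β·Z₁) − e^(−β·Z₂)) / (β·(Z₂−Z₁))
e^(−0.51×2.7) = 0.2523; e^(−0.51×4.7) = 0.0910
⟨n⟩ = 0.65 × (0.2523 − 0.0910) / (0.51 × 2) = 0.65 × 0.1582 = 0.1028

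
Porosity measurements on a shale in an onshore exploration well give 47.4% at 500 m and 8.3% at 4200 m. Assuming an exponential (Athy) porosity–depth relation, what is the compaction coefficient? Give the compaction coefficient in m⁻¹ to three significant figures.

0.000471 m⁻¹

Working in km (1 km = 1000 m; β in km⁻¹ = β in m⁻¹ × 1000):
Athy: φ(d) = φ₀ e^(−βd) ⇒ φ₁/φ₂ = e^{β(d₂−d₁)} ⇒ β = ln(φ₁/φ₂)/(d₂−d₁)
β = ln(0.474/0.083) / (4.2 − 0.5) = ln(5.711) / 3.7 = 1.7424 / 3.7 = 0.4709 km⁻¹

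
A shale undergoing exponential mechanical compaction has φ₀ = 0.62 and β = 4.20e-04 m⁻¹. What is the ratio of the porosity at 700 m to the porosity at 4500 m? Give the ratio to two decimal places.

4.93

Working in km (1 km = 1000 m; β in km⁻¹ = β in m⁻¹ × 1000):
φ(d₁)/φ(d₂) = e^(−β·d₁)/e^(−β·d₂) = e^{β(d₂−d₁)}
= exp(0.42 × 3.8) = exp(1.596) = 4.9333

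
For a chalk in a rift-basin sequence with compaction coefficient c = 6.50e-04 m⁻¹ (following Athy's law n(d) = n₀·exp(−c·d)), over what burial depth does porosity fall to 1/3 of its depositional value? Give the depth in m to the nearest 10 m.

Working in km (1 km = 1000 m; c in km⁻¹ = c in m⁻¹ × 1000):
n/n₀ = 1/3 ⇒ exp(−c·d) = 1/3 ⇒ d = ln(3) / c
d = 1.0986 / 0.65 = 1.690 km

1690 m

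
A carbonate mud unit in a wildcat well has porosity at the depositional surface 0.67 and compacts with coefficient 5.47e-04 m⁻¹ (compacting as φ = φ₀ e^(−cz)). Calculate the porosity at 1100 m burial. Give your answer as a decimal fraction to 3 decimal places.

0.367

Working in km (1 km = 1000 m; c in km⁻¹ = c in m⁻¹ × 1000):
φ = φ₀·exp(−c·z) = 0.67 × exp(−0.547 × 1.1) = 0.67 × exp(−0.6017)
  = 0.67 × 0.5479 = 0.3671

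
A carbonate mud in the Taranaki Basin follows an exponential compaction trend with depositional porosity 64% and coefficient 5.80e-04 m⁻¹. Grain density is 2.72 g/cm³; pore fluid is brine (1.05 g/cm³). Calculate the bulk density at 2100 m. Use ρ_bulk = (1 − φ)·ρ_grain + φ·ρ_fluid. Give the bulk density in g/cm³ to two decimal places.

2.40 g/cm³

Working in km (1 km = 1000 m; c in km⁻¹ = c in m⁻¹ × 1000):
Porosity at depth: n = 0.64·exp(−0.58×2.1) = 0.64×0.2958 = 0.1893
Bulk density: ρ_b = (1−n)ρ_g + n·ρ_f = 0.8107×2.72 + 0.1893×1.05
       = 2.205 + 0.199 = 2.404 g/cm³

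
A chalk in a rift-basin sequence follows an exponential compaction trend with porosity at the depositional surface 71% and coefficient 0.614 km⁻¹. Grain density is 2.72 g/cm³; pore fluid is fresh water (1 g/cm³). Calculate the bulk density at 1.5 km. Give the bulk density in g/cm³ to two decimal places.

Porosity at depth: n = 0.71·exp(−0.614×1.5) = 0.71×0.3981 = 0.2827
Bulk density: ρ_b = (1−n)ρ_g + n·ρ_f = 0.7173×2.72 + 0.2827×1
       = 1.951 + 0.283 = 2.234 g/cm³

2.23 g/cm³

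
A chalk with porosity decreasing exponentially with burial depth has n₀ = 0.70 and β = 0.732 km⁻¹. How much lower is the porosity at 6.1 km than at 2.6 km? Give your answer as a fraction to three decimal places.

0.096

n(2.6) = 0.7·e^(−0.732×2.6) = 0.1044
n(6.1) = 0.7·e^(−0.732×6.1) = 0.0081
Δn = 0.1044 − 0.0081 = 0.0963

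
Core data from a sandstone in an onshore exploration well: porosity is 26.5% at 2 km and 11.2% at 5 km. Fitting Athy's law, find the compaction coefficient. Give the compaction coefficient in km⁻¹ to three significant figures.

Athy: n(d) = n₀ e^(−βd) ⇒ n₁/n₂ = e^{β(d₂−d₁)} ⇒ β = ln(n₁/n₂)/(d₂−d₁)
β = ln(0.265/0.112) / (5 − 2) = ln(2.366) / 3 = 0.8612 / 3 = 0.2871 km⁻¹

0.287 km⁻¹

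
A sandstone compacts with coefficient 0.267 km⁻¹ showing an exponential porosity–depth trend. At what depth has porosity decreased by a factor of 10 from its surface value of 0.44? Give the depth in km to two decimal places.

8.62 km

n/n₀ = 1/10 ⇒ exp(−c·Z) = 1/10 ⇒ Z = ln(10) / c
Z = 2.3026 / 0.267 = 8.624 km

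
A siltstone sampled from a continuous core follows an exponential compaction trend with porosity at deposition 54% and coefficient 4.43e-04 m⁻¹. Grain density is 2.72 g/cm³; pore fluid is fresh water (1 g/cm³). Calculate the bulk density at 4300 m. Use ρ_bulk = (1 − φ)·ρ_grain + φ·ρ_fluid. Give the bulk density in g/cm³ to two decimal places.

Working in km (1 km = 1000 m; k in km⁻¹ = k in m⁻¹ × 1000):
Porosity at depth: phi = 0.54·exp(−0.443×4.3) = 0.54×0.1488 = 0.0804
Bulk density: ρ_b = (1−phi)ρ_g + phi·ρ_f = 0.9196×2.72 + 0.0804×1
       = 2.501 + 0.080 = 2.582 g/cm³

2.58 g/cm³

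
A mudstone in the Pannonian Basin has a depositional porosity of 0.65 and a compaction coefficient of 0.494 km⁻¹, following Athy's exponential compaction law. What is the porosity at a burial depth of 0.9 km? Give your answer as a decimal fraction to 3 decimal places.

0.417

φ = φ₀·exp(−β·z) = 0.65 × exp(−0.494 × 0.9) = 0.65 × exp(−0.4446)
  = 0.65 × 0.6411 = 0.4167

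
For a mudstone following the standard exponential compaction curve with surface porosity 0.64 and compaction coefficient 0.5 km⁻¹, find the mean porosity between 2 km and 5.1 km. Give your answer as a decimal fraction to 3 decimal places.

0.120

⟨φ⟩ = (1/(d₂−d₁)) ∫ φ₀ e^(−βd) dd = φ₀·(e^(−β·d₁) − e^(−β·d₂)) / (β·(d₂−d₁))
e^(−0.5×2) = 0.3679; e^(−0.5×5.1) = 0.0781
⟨φ⟩ = 0.64 × (0.3679 − 0.0781) / (0.5 × 3.1) = 0.64 × 0.1870 = 0.1197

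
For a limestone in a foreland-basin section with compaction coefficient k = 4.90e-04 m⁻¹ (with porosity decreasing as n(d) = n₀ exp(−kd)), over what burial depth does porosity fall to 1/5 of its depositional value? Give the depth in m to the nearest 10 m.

Working in km (1 km = 1000 m; k in km⁻¹ = k in m⁻¹ × 1000):
n/n₀ = 1/5 ⇒ exp(−k·d) = 1/5 ⇒ d = ln(5) / k
d = 1.6094 / 0.49 = 3.285 km

3280 m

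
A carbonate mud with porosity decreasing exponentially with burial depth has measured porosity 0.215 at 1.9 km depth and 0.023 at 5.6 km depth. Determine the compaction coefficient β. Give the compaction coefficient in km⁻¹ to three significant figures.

0.604 km⁻¹

Athy: phi(d) = phi₀ e^(−βd) ⇒ phi₁/phi₂ = e^{β(d₂−d₁)} ⇒ β = ln(phi₁/phi₂)/(d₂−d₁)
β = ln(0.215/0.023) / (5.6 − 1.9) = ln(9.348) / 3.7 = 2.2351 / 3.7 = 0.6041 km⁻¹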